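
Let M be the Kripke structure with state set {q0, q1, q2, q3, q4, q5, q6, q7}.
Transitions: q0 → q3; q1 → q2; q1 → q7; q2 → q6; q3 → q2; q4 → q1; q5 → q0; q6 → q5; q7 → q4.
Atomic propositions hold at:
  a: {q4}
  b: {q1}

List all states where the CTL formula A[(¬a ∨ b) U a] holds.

Sat(¬a) = {q0, q1, q2, q3, q5, q6, q7}
Sat(¬a ∨ b) = {q0, q1, q2, q3, q5, q6, q7}
A[(¬a ∨ b) U a]: least fixpoint, start Z0 = Sat(a) = {q4}, add states in Sat(¬a ∨ b) with every successor in Z. Z1 = {q4, q7}; fixed.
Sat(A[(¬a ∨ b) U a]) = {q4, q7}

{q4, q7}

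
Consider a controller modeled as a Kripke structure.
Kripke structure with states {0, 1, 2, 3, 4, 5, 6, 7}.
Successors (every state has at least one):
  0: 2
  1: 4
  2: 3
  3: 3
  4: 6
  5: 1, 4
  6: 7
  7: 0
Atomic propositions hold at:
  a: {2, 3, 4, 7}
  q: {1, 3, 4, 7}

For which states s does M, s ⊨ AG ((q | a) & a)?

Sat(q | a) = {1, 2, 3, 4, 7}
Sat((q | a) & a) = {2, 3, 4, 7}
AG ((q | a) & a): greatest fixpoint, start Z0 = {2, 3, 4, 7}, keep only states in Sat with every successor in Z. Z1 = {2, 3}; fixed.
Sat(AG ((q | a) & a)) = {2, 3}

{2, 3}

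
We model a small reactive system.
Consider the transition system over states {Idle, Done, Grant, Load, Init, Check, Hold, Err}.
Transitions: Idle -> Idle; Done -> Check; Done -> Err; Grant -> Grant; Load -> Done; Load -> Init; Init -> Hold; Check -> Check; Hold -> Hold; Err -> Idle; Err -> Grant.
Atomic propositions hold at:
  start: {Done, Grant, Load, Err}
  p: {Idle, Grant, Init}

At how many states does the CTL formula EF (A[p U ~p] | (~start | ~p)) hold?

7

Sat(~p) = {Done, Load, Check, Hold, Err}
A[p U ~p]: least fixpoint, start Z0 = Sat(~p) = {Done, Load, Check, Hold, Err}, add states in Sat(p) with every successor in Z. Z1 = {Done, Load, Init, Check, Hold, Err}; fixed.
Sat(A[p U ~p]) = {Done, Load, Init, Check, Hold, Err}
Sat(~start) = {Idle, Init, Check, Hold}
Sat(~start | ~p) = {Idle, Done, Load, Init, Check, Hold, Err}
Sat(A[p U ~p] | (~start | ~p)) = {Idle, Done, Load, Init, Check, Hold, Err}
EF (A[p U ~p] | (~start | ~p)): least fixpoint, start Z0 = {Idle, Done, Load, Init, Check, Hold, Err}, add states with some successor in Z. Already a fixed point.
Sat(EF (A[p U ~p] | (~start | ~p))) = {Idle, Done, Load, Init, Check, Hold, Err}
|Sat(EF (A[p U ~p] | (~start | ~p)))| = |{Idle, Done, Load, Init, Check, Hold, Err}| = 7.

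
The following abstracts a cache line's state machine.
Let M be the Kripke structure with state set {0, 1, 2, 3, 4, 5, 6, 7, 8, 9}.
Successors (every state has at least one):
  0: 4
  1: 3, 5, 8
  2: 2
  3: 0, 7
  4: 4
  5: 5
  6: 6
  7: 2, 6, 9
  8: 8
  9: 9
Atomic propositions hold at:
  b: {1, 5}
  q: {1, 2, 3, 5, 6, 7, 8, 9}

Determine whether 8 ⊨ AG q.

AG q: greatest fixpoint, start Z0 = {1, 2, 3, 5, 6, 7, 8, 9}, keep only states in Sat with every successor in Z. Z1 = {1, 2, 5, 6, 7, 8, 9}; Z2 = {2, 5, 6, 7, 8, 9}; fixed.
Sat(AG q) = {2, 5, 6, 7, 8, 9}
8 ∈ Sat(AG q) = {2, 5, 6, 7, 8, 9}, so the formula holds at 8.

Yes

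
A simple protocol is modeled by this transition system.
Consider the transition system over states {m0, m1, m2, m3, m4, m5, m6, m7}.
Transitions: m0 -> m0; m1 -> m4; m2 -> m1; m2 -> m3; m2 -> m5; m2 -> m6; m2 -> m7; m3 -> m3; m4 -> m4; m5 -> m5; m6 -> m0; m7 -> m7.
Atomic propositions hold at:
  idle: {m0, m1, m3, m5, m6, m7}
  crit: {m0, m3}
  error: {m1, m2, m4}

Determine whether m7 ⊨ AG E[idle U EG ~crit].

Yes

Sat(~crit) = {m1, m2, m4, m5, m6, m7}
EG ~crit: greatest fixpoint, start Z0 = {m1, m2, m4, m5, m6, m7}, keep only states in Sat with some successor in Z. Z1 = {m1, m2, m4, m5, m7}; fixed.
Sat(EG ~crit) = {m1, m2, m4, m5, m7}
E[idle U EG ~crit]: least fixpoint, start Z0 = Sat(EG ~crit) = {m1, m2, m4, m5, m7}, add states in Sat(idle) with some successor in Z. Already a fixed point.
Sat(E[idle U EG ~crit]) = {m1, m2, m4, m5, m7}
AG E[idle U EG ~crit]: greatest fixpoint, start Z0 = {m1, m2, m4, m5, m7}, keep only states in Sat with every successor in Z. Z1 = {m1, m4, m5, m7}; fixed.
Sat(AG E[idle U EG ~crit]) = {m1, m4, m5, m7}
m7 ∈ Sat(AG E[idle U EG ~crit]) = {m1, m4, m5, m7}, so the formula holds at m7.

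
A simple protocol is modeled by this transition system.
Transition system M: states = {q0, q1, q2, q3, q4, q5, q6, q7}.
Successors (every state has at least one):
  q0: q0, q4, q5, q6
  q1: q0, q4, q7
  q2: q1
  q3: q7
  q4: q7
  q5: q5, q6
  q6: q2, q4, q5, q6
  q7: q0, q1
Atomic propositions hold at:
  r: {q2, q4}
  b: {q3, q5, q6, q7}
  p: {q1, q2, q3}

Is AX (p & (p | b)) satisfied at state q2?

Yes

Sat(p | b) = {q1, q2, q3, q5, q6, q7}
Sat(p & (p | b)) = {q1, q2, q3}
Sat(AX (p & (p | b))) = {s : every successor in {q1, q2, q3}} = {q2}
q2 ∈ Sat(AX (p & (p | b))) = {q2}, so the formula holds at q2.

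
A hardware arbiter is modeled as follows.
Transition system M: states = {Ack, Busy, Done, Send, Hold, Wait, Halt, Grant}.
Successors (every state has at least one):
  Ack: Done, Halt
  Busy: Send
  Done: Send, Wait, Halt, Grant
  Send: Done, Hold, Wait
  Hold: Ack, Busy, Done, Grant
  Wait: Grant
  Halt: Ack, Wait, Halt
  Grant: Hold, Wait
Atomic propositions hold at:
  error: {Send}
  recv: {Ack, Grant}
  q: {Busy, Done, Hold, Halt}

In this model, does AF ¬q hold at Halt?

Sat(¬q) = {Ack, Send, Wait, Grant}
AF ¬q: least fixpoint, start Z0 = {Ack, Send, Wait, Grant}, add states with every successor in Z. Z1 = {Ack, Busy, Send, Wait, Grant}; fixed.
Sat(AF ¬q) = {Ack, Busy, Send, Wait, Grant}
Halt ∉ Sat(AF ¬q) = {Ack, Busy, Send, Wait, Grant}, so the formula does not hold at Halt.

No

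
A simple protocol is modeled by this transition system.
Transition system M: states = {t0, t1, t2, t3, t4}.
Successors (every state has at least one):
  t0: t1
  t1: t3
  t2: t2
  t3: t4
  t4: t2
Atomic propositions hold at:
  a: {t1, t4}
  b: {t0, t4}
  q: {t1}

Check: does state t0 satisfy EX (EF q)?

EF q: least fixpoint, start Z0 = {t1}, add states with some successor in Z. Z1 = {t0, t1}; fixed.
Sat(EF q) = {t0, t1}
Sat(EX (EF q)) = {s : some successor in {t0, t1}} = {t0}
t0 ∈ Sat(EX (EF q)) = {t0}, so the formula holds at t0.

Yes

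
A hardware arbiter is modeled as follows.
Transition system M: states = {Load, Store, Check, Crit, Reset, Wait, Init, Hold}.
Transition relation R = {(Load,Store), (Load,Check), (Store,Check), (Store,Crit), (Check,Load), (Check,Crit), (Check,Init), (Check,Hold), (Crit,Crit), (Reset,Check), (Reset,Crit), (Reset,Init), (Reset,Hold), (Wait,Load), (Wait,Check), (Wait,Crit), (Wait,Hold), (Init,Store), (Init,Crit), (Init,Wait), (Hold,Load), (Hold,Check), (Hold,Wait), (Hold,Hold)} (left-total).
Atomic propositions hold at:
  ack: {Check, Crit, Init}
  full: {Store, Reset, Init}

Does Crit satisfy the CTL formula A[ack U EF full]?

EF full: least fixpoint, start Z0 = {Store, Reset, Init}, add states with some successor in Z. Z1 = {Load, Store, Check, Reset, Init}; Z2 = {Load, Store, Check, Reset, Wait, Init, Hold}; fixed.
Sat(EF full) = {Load, Store, Check, Reset, Wait, Init, Hold}
A[ack U EF full]: least fixpoint, start Z0 = Sat(EF full) = {Load, Store, Check, Reset, Wait, Init, Hold}, add states in Sat(ack) with every successor in Z. Already a fixed point.
Sat(A[ack U EF full]) = {Load, Store, Check, Reset, Wait, Init, Hold}
Crit ∉ Sat(A[ack U EF full]) = {Load, Store, Check, Reset, Wait, Init, Hold}, so the formula does not hold at Crit.

No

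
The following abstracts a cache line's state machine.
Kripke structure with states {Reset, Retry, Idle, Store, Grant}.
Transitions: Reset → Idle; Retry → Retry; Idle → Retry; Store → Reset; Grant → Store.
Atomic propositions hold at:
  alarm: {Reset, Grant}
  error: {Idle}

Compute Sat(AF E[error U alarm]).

E[error U alarm]: least fixpoint, start Z0 = Sat(alarm) = {Reset, Grant}, add states in Sat(error) with some successor in Z. Already a fixed point.
Sat(E[error U alarm]) = {Reset, Grant}
AF E[error U alarm]: least fixpoint, start Z0 = {Reset, Grant}, add states with every successor in Z. Z1 = {Reset, Store, Grant}; fixed.
Sat(AF E[error U alarm]) = {Reset, Store, Grant}

{Reset, Store, Grant}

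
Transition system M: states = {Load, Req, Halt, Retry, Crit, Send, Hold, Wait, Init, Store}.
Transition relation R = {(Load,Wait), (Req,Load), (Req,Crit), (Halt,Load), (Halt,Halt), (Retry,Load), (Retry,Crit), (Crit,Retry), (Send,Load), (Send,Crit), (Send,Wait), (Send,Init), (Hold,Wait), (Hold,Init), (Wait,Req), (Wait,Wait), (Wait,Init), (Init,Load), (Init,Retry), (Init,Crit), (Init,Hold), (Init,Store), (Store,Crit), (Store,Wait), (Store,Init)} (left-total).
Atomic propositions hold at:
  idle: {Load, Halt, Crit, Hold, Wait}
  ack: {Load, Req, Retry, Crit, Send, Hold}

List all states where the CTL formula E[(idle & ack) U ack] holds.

{Load, Req, Retry, Crit, Send, Hold}

Sat(idle & ack) = {Load, Crit, Hold}
E[(idle & ack) U ack]: least fixpoint, start Z0 = Sat(ack) = {Load, Req, Retry, Crit, Send, Hold}, add states in Sat(idle & ack) with some successor in Z. Already a fixed point.
Sat(E[(idle & ack) U ack]) = {Load, Req, Retry, Crit, Send, Hold}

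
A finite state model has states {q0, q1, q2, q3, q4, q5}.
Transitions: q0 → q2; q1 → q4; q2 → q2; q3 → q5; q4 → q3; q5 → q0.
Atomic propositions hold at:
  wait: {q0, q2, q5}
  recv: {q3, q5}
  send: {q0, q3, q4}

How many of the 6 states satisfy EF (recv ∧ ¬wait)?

3

Sat(¬wait) = {q1, q3, q4}
Sat(recv ∧ ¬wait) = {q3}
EF (recv ∧ ¬wait): least fixpoint, start Z0 = {q3}, add states with some successor in Z. Z1 = {q3, q4}; Z2 = {q1, q3, q4}; fixed.
Sat(EF (recv ∧ ¬wait)) = {q1, q3, q4}
|Sat(EF (recv ∧ ¬wait))| = |{q1, q3, q4}| = 3.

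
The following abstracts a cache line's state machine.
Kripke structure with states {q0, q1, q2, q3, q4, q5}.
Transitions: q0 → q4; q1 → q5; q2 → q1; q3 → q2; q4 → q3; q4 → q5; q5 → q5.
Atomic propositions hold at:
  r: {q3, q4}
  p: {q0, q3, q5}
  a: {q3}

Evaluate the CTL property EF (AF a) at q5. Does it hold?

AF a: least fixpoint, start Z0 = {q3}, add states with every successor in Z. Already a fixed point.
Sat(AF a) = {q3}
EF (AF a): least fixpoint, start Z0 = {q3}, add states with some successor in Z. Z1 = {q3, q4}; Z2 = {q0, q3, q4}; fixed.
Sat(EF (AF a)) = {q0, q3, q4}
q5 ∉ Sat(EF (AF a)) = {q0, q3, q4}, so the formula does not hold at q5.

No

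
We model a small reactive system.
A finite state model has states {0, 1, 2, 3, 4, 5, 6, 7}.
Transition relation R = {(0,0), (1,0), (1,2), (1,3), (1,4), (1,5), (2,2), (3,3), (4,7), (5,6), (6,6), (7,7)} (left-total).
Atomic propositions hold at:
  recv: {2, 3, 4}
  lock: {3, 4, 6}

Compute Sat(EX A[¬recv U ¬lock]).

{0, 1, 2, 4, 7}

Sat(¬recv) = {0, 1, 5, 6, 7}
Sat(¬lock) = {0, 1, 2, 5, 7}
A[¬recv U ¬lock]: least fixpoint, start Z0 = Sat(¬lock) = {0, 1, 2, 5, 7}, add states in Sat(¬recv) with every successor in Z. Already a fixed point.
Sat(A[¬recv U ¬lock]) = {0, 1, 2, 5, 7}
Sat(EX A[¬recv U ¬lock]) = {s : some successor in {0, 1, 2, 5, 7}} = {0, 1, 2, 4, 7}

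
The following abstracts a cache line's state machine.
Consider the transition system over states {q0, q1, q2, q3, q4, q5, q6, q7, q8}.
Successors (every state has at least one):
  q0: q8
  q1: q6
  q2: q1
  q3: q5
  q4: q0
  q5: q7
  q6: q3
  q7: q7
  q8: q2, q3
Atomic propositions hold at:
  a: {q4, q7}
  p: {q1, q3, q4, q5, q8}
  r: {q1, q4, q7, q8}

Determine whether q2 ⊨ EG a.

EG a: greatest fixpoint, start Z0 = {q4, q7}, keep only states in Sat with some successor in Z. Z1 = {q7}; fixed.
Sat(EG a) = {q7}
q2 ∉ Sat(EG a) = {q7}, so the formula does not hold at q2.

No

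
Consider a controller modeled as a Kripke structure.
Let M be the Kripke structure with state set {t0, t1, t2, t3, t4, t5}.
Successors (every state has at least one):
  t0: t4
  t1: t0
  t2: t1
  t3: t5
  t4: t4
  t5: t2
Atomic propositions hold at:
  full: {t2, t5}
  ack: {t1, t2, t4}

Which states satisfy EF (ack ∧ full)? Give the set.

Sat(ack ∧ full) = {t2}
EF (ack ∧ full): least fixpoint, start Z0 = {t2}, add states with some successor in Z. Z1 = {t2, t5}; Z2 = {t2, t3, t5}; fixed.
Sat(EF (ack ∧ full)) = {t2, t3, t5}

{t2, t3, t5}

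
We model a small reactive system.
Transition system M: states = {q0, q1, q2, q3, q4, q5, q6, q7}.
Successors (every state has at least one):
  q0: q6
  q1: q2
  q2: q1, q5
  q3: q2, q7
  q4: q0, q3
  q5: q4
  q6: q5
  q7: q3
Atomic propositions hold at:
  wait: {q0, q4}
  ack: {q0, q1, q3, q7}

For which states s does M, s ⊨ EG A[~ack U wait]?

Sat(~ack) = {q2, q4, q5, q6}
A[~ack U wait]: least fixpoint, start Z0 = Sat(wait) = {q0, q4}, add states in Sat(~ack) with every successor in Z. Z1 = {q0, q4, q5}; Z2 = {q0, q4, q5, q6}; fixed.
Sat(A[~ack U wait]) = {q0, q4, q5, q6}
EG A[~ack U wait]: greatest fixpoint, start Z0 = {q0, q4, q5, q6}, keep only states in Sat with some successor in Z. Already a fixed point.
Sat(EG A[~ack U wait]) = {q0, q4, q5, q6}

{q0, q4, q5, q6}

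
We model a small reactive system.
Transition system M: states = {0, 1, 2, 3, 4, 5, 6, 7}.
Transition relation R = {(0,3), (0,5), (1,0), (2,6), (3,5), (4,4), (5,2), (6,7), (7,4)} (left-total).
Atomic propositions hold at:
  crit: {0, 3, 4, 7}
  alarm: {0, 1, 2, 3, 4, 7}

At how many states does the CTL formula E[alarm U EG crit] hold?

EG crit: greatest fixpoint, start Z0 = {0, 3, 4, 7}, keep only states in Sat with some successor in Z. Z1 = {0, 4, 7}; Z2 = {4, 7}; fixed.
Sat(EG crit) = {4, 7}
E[alarm U EG crit]: least fixpoint, start Z0 = Sat(EG crit) = {4, 7}, add states in Sat(alarm) with some successor in Z. Already a fixed point.
Sat(E[alarm U EG crit]) = {4, 7}
|Sat(E[alarm U EG crit])| = |{4, 7}| = 2.

2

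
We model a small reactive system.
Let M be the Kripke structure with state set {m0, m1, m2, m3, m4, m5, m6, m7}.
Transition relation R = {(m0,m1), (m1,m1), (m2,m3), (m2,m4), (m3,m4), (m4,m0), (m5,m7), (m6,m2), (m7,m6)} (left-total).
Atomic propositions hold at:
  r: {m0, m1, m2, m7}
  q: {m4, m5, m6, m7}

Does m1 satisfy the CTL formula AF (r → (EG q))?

No

EG q: greatest fixpoint, start Z0 = {m4, m5, m6, m7}, keep only states in Sat with some successor in Z. Z1 = {m5, m7}; Z2 = {m5}; Z3 = ∅; fixed.
Sat(EG q) = ∅
Sat(r → (EG q)) = {m3, m4, m5, m6}
AF (r → (EG q)): least fixpoint, start Z0 = {m3, m4, m5, m6}, add states with every successor in Z. Z1 = {m2, m3, m4, m5, m6, m7}; fixed.
Sat(AF (r → (EG q))) = {m2, m3, m4, m5, m6, m7}
m1 ∉ Sat(AF (r → (EG q))) = {m2, m3, m4, m5, m6, m7}, so the formula does not hold at m1.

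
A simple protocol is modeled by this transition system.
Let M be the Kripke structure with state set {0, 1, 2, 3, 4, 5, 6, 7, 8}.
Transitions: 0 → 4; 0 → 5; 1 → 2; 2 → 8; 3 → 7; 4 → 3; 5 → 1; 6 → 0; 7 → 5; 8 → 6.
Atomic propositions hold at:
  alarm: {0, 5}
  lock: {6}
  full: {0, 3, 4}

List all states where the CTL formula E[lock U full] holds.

{0, 3, 4, 6}

E[lock U full]: least fixpoint, start Z0 = Sat(full) = {0, 3, 4}, add states in Sat(lock) with some successor in Z. Z1 = {0, 3, 4, 6}; fixed.
Sat(E[lock U full]) = {0, 3, 4, 6}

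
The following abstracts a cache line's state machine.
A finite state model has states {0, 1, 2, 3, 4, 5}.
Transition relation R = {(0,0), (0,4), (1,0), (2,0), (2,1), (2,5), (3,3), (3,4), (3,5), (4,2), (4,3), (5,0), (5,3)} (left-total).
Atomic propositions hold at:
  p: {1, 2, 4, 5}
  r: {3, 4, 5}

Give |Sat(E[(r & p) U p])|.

4

Sat(r & p) = {4, 5}
E[(r & p) U p]: least fixpoint, start Z0 = Sat(p) = {1, 2, 4, 5}, add states in Sat(r & p) with some successor in Z. Already a fixed point.
Sat(E[(r & p) U p]) = {1, 2, 4, 5}
|Sat(E[(r & p) U p])| = |{1, 2, 4, 5}| = 4.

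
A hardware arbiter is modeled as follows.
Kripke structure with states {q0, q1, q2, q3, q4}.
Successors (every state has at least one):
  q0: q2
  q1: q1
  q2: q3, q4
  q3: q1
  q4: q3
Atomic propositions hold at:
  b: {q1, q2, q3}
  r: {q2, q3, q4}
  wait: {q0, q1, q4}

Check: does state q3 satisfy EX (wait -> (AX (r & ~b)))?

No

Sat(~b) = {q0, q4}
Sat(r & ~b) = {q4}
Sat(AX (r & ~b)) = {s : every successor in {q4}} = ∅
Sat(wait -> (AX (r & ~b))) = {q2, q3}
Sat(EX (wait -> (AX (r & ~b)))) = {s : some successor in {q2, q3}} = {q0, q2, q4}
q3 ∉ Sat(EX (wait -> (AX (r & ~b)))) = {q0, q2, q4}, so the formula does not hold at q3.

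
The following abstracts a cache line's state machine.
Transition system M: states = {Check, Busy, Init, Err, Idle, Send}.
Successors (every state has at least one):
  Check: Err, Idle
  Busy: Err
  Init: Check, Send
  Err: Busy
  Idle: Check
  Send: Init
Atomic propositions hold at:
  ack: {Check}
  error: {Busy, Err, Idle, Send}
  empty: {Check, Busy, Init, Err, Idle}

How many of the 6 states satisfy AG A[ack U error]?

4

A[ack U error]: least fixpoint, start Z0 = Sat(error) = {Busy, Err, Idle, Send}, add states in Sat(ack) with every successor in Z. Z1 = {Check, Busy, Err, Idle, Send}; fixed.
Sat(A[ack U error]) = {Check, Busy, Err, Idle, Send}
AG A[ack U error]: greatest fixpoint, start Z0 = {Check, Busy, Err, Idle, Send}, keep only states in Sat with every successor in Z. Z1 = {Check, Busy, Err, Idle}; fixed.
Sat(AG A[ack U error]) = {Check, Busy, Err, Idle}
|Sat(AG A[ack U error])| = |{Check, Busy, Err, Idle}| = 4.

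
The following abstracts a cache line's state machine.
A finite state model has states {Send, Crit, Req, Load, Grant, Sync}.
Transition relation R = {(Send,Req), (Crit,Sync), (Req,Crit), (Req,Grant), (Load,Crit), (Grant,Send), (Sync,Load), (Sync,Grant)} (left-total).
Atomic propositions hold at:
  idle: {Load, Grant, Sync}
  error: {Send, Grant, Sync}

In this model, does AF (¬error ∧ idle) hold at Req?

Sat(¬error) = {Crit, Req, Load}
Sat(¬error ∧ idle) = {Load}
AF (¬error ∧ idle): least fixpoint, start Z0 = {Load}, add states with every successor in Z. Already a fixed point.
Sat(AF (¬error ∧ idle)) = {Load}
Req ∉ Sat(AF (¬error ∧ idle)) = {Load}, so the formula does not hold at Req.

No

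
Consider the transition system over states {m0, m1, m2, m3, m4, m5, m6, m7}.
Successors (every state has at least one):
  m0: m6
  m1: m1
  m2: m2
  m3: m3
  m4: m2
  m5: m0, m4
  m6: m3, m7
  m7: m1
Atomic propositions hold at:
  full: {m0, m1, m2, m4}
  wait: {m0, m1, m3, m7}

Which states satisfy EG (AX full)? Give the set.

Sat(AX full) = {s : every successor in {m0, m1, m2, m4}} = {m1, m2, m4, m5, m7}
EG (AX full): greatest fixpoint, start Z0 = {m1, m2, m4, m5, m7}, keep only states in Sat with some successor in Z. Already a fixed point.
Sat(EG (AX full)) = {m1, m2, m4, m5, m7}

{m1, m2, m4, m5, m7}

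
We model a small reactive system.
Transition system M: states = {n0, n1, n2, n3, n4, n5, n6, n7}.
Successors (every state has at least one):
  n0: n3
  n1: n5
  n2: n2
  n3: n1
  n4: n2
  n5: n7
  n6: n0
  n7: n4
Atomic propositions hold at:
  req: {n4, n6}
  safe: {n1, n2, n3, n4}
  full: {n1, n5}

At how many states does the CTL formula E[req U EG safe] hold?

EG safe: greatest fixpoint, start Z0 = {n1, n2, n3, n4}, keep only states in Sat with some successor in Z. Z1 = {n2, n3, n4}; Z2 = {n2, n4}; fixed.
Sat(EG safe) = {n2, n4}
E[req U EG safe]: least fixpoint, start Z0 = Sat(EG safe) = {n2, n4}, add states in Sat(req) with some successor in Z. Already a fixed point.
Sat(E[req U EG safe]) = {n2, n4}
|Sat(E[req U EG safe])| = |{n2, n4}| = 2.

2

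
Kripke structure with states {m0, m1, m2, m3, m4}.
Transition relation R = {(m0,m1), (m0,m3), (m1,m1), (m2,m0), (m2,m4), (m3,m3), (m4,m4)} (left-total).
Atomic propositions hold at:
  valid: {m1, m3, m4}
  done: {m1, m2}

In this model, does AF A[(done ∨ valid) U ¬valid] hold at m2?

Yes

Sat(done ∨ valid) = {m1, m2, m3, m4}
Sat(¬valid) = {m0, m2}
A[(done ∨ valid) U ¬valid]: least fixpoint, start Z0 = Sat(¬valid) = {m0, m2}, add states in Sat(done ∨ valid) with every successor in Z. Already a fixed point.
Sat(A[(done ∨ valid) U ¬valid]) = {m0, m2}
AF A[(done ∨ valid) U ¬valid]: least fixpoint, start Z0 = {m0, m2}, add states with every successor in Z. Already a fixed point.
Sat(AF A[(done ∨ valid) U ¬valid]) = {m0, m2}
m2 ∈ Sat(AF A[(done ∨ valid) U ¬valid]) = {m0, m2}, so the formula holds at m2.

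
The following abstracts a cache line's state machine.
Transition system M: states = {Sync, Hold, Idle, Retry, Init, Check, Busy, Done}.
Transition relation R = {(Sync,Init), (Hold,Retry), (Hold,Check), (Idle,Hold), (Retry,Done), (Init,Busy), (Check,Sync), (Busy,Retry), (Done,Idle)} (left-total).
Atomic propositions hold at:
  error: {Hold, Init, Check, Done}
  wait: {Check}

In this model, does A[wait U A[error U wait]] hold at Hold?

No

A[error U wait]: least fixpoint, start Z0 = Sat(wait) = {Check}, add states in Sat(error) with every successor in Z. Already a fixed point.
Sat(A[error U wait]) = {Check}
A[wait U A[error U wait]]: least fixpoint, start Z0 = Sat(A[error U wait]) = {Check}, add states in Sat(wait) with every successor in Z. Already a fixed point.
Sat(A[wait U A[error U wait]]) = {Check}
Hold ∉ Sat(A[wait U A[error U wait]]) = {Check}, so the formula does not hold at Hold.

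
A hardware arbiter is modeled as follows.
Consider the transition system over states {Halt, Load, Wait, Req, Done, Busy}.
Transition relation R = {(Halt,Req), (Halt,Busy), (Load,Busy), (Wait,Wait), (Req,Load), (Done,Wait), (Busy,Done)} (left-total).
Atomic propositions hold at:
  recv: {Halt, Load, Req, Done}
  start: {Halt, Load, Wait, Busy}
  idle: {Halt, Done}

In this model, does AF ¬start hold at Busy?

Yes

Sat(¬start) = {Req, Done}
AF ¬start: least fixpoint, start Z0 = {Req, Done}, add states with every successor in Z. Z1 = {Req, Done, Busy}; Z2 = {Halt, Load, Req, Done, Busy}; fixed.
Sat(AF ¬start) = {Halt, Load, Req, Done, Busy}
Busy ∈ Sat(AF ¬start) = {Halt, Load, Req, Done, Busy}, so the formula holds at Busy.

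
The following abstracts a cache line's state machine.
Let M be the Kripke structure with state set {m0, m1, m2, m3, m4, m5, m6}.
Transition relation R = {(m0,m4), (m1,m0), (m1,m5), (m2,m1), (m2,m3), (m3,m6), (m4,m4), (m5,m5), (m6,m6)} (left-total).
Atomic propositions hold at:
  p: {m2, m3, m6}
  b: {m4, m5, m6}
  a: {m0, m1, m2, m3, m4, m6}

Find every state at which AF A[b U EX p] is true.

Sat(EX p) = {s : some successor in {m2, m3, m6}} = {m2, m3, m6}
A[b U EX p]: least fixpoint, start Z0 = Sat(EX p) = {m2, m3, m6}, add states in Sat(b) with every successor in Z. Already a fixed point.
Sat(A[b U EX p]) = {m2, m3, m6}
AF A[b U EX p]: least fixpoint, start Z0 = {m2, m3, m6}, add states with every successor in Z. Already a fixed point.
Sat(AF A[b U EX p]) = {m2, m3, m6}

{m2, m3, m6}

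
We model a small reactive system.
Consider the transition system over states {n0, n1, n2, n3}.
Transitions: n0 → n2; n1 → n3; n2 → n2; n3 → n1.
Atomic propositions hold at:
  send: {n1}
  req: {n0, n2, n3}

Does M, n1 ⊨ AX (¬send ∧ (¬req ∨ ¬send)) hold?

Yes

Sat(¬send) = {n0, n2, n3}
Sat(¬req) = {n1}
Sat(¬req ∨ ¬send) = {n0, n1, n2, n3}
Sat(¬send ∧ (¬req ∨ ¬send)) = {n0, n2, n3}
Sat(AX (¬send ∧ (¬req ∨ ¬send))) = {s : every successor in {n0, n2, n3}} = {n0, n1, n2}
n1 ∈ Sat(AX (¬send ∧ (¬req ∨ ¬send))) = {n0, n1, n2}, so the formula holds at n1.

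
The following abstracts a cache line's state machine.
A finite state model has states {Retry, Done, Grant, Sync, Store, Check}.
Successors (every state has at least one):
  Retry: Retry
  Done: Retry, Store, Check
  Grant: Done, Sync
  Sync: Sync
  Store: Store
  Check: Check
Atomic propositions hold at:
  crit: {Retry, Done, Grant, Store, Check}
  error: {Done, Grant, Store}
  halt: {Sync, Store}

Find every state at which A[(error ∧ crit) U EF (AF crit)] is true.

{Retry, Done, Grant, Store, Check}

Sat(error ∧ crit) = {Done, Grant, Store}
AF crit: least fixpoint, start Z0 = {Retry, Done, Grant, Store, Check}, add states with every successor in Z. Already a fixed point.
Sat(AF crit) = {Retry, Done, Grant, Store, Check}
EF (AF crit): least fixpoint, start Z0 = {Retry, Done, Grant, Store, Check}, add states with some successor in Z. Already a fixed point.
Sat(EF (AF crit)) = {Retry, Done, Grant, Store, Check}
A[(error ∧ crit) U EF (AF crit)]: least fixpoint, start Z0 = Sat(EF (AF crit)) = {Retry, Done, Grant, Store, Check}, add states in Sat(error ∧ crit) with every successor in Z. Already a fixed point.
Sat(A[(error ∧ crit) U EF (AF crit)]) = {Retry, Done, Grant, Store, Check}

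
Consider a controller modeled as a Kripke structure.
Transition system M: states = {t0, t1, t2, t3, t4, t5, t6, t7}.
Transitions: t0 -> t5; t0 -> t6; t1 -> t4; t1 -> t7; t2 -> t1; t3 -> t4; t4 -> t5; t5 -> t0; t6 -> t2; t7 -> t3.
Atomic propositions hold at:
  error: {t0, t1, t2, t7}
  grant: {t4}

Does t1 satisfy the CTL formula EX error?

Yes

Sat(EX error) = {s : some successor in {t0, t1, t2, t7}} = {t1, t2, t5, t6}
t1 ∈ Sat(EX error) = {t1, t2, t5, t6}, so the formula holds at t1.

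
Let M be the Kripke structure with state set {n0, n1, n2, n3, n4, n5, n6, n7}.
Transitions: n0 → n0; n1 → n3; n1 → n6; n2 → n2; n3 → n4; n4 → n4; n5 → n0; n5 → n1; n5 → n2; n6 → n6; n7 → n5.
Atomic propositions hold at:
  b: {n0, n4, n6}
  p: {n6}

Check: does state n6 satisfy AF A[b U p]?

Yes

A[b U p]: least fixpoint, start Z0 = Sat(p) = {n6}, add states in Sat(b) with every successor in Z. Already a fixed point.
Sat(A[b U p]) = {n6}
AF A[b U p]: least fixpoint, start Z0 = {n6}, add states with every successor in Z. Already a fixed point.
Sat(AF A[b U p]) = {n6}
n6 ∈ Sat(AF A[b U p]) = {n6}, so the formula holds at n6.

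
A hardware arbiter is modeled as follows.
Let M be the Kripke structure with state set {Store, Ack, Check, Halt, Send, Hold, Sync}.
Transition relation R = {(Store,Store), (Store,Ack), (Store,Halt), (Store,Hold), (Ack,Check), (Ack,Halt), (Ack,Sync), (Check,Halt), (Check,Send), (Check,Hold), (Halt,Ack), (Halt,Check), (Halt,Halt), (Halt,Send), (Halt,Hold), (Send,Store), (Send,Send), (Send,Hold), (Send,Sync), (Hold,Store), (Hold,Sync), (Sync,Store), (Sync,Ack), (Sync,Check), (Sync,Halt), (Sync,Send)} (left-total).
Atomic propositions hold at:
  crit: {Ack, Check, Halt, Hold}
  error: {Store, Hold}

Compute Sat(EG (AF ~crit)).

{Store, Send, Hold, Sync}

Sat(~crit) = {Store, Send, Sync}
AF ~crit: least fixpoint, start Z0 = {Store, Send, Sync}, add states with every successor in Z. Z1 = {Store, Send, Hold, Sync}; fixed.
Sat(AF ~crit) = {Store, Send, Hold, Sync}
EG (AF ~crit): greatest fixpoint, start Z0 = {Store, Send, Hold, Sync}, keep only states in Sat with some successor in Z. Already a fixed point.
Sat(EG (AF ~crit)) = {Store, Send, Hold, Sync}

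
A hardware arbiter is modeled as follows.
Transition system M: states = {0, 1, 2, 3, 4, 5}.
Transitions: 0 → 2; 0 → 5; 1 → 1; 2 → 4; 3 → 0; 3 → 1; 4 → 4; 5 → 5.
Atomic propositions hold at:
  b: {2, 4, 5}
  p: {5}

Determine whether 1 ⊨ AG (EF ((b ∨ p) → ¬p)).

Yes

Sat(b ∨ p) = {2, 4, 5}
Sat(¬p) = {0, 1, 2, 3, 4}
Sat((b ∨ p) → ¬p) = {0, 1, 2, 3, 4}
EF ((b ∨ p) → ¬p): least fixpoint, start Z0 = {0, 1, 2, 3, 4}, add states with some successor in Z. Already a fixed point.
Sat(EF ((b ∨ p) → ¬p)) = {0, 1, 2, 3, 4}
AG (EF ((b ∨ p) → ¬p)): greatest fixpoint, start Z0 = {0, 1, 2, 3, 4}, keep only states in Sat with every successor in Z. Z1 = {1, 2, 3, 4}; Z2 = {1, 2, 4}; fixed.
Sat(AG (EF ((b ∨ p) → ¬p))) = {1, 2, 4}
1 ∈ Sat(AG (EF ((b ∨ p) → ¬p))) = {1, 2, 4}, so the formula holds at 1.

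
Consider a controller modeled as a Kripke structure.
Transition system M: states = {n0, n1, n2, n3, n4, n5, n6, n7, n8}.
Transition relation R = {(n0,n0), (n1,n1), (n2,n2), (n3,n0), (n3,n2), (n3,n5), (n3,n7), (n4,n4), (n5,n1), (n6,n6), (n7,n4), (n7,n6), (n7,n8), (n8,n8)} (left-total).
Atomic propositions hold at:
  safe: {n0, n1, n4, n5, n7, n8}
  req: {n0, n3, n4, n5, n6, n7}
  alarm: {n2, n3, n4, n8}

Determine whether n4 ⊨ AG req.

Yes

AG req: greatest fixpoint, start Z0 = {n0, n3, n4, n5, n6, n7}, keep only states in Sat with every successor in Z. Z1 = {n0, n4, n6}; fixed.
Sat(AG req) = {n0, n4, n6}
n4 ∈ Sat(AG req) = {n0, n4, n6}, so the formula holds at n4.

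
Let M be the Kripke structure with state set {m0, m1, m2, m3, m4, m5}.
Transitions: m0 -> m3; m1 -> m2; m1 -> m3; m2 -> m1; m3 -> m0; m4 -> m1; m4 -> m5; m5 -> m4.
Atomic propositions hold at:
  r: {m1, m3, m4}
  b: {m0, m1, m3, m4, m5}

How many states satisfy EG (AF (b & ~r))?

2

Sat(~r) = {m0, m2, m5}
Sat(b & ~r) = {m0, m5}
AF (b & ~r): least fixpoint, start Z0 = {m0, m5}, add states with every successor in Z. Z1 = {m0, m3, m5}; fixed.
Sat(AF (b & ~r)) = {m0, m3, m5}
EG (AF (b & ~r)): greatest fixpoint, start Z0 = {m0, m3, m5}, keep only states in Sat with some successor in Z. Z1 = {m0, m3}; fixed.
Sat(EG (AF (b & ~r))) = {m0, m3}
|Sat(EG (AF (b & ~r)))| = |{m0, m3}| = 2.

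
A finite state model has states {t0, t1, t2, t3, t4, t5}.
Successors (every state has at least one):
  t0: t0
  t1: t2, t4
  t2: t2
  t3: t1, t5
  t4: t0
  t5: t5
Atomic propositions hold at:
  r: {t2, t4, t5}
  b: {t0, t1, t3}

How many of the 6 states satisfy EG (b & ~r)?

1

Sat(~r) = {t0, t1, t3}
Sat(b & ~r) = {t0, t1, t3}
EG (b & ~r): greatest fixpoint, start Z0 = {t0, t1, t3}, keep only states in Sat with some successor in Z. Z1 = {t0, t3}; Z2 = {t0}; fixed.
Sat(EG (b & ~r)) = {t0}
|Sat(EG (b & ~r))| = |{t0}| = 1.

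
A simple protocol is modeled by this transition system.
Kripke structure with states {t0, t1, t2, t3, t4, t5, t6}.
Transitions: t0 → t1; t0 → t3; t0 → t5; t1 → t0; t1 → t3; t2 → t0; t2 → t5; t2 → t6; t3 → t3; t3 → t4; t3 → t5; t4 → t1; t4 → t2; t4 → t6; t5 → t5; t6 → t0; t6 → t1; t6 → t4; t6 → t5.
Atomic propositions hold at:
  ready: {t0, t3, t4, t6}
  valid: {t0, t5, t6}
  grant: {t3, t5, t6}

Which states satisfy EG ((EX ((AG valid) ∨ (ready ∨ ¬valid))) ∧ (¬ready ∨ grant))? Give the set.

{t1, t2, t3, t5, t6}

AG valid: greatest fixpoint, start Z0 = {t0, t5, t6}, keep only states in Sat with every successor in Z. Z1 = {t5}; fixed.
Sat(AG valid) = {t5}
Sat(¬valid) = {t1, t2, t3, t4}
Sat(ready ∨ ¬valid) = {t0, t1, t2, t3, t4, t6}
Sat((AG valid) ∨ (ready ∨ ¬valid)) = {t0, t1, t2, t3, t4, t5, t6}
Sat(EX ((AG valid) ∨ (ready ∨ ¬valid))) = {s : some successor in {t0, t1, t2, t3, t4, t5, t6}} = {t0, t1, t2, t3, t4, t5, t6}
Sat(¬ready) = {t1, t2, t5}
Sat(¬ready ∨ grant) = {t1, t2, t3, t5, t6}
Sat((EX ((AG valid) ∨ (ready ∨ ¬valid))) ∧ (¬ready ∨ grant)) = {t1, t2, t3, t5, t6}
EG ((EX ((AG valid) ∨ (ready ∨ ¬valid))) ∧ (¬ready ∨ grant)): greatest fixpoint, start Z0 = {t1, t2, t3, t5, t6}, keep only states in Sat with some successor in Z. Already a fixed point.
Sat(EG ((EX ((AG valid) ∨ (ready ∨ ¬valid))) ∧ (¬ready ∨ grant))) = {t1, t2, t3, t5, t6}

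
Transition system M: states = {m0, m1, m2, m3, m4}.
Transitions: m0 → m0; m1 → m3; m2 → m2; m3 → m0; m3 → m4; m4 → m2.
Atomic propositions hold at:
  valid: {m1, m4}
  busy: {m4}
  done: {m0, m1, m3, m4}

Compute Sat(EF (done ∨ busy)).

Sat(done ∨ busy) = {m0, m1, m3, m4}
EF (done ∨ busy): least fixpoint, start Z0 = {m0, m1, m3, m4}, add states with some successor in Z. Already a fixed point.
Sat(EF (done ∨ busy)) = {m0, m1, m3, m4}

{m0, m1, m3, m4}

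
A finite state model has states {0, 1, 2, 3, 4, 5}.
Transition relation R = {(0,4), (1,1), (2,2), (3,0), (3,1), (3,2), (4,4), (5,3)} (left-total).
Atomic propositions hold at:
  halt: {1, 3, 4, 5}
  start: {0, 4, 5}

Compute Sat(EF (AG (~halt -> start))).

{0, 1, 3, 4, 5}

Sat(~halt) = {0, 2}
Sat(~halt -> start) = {0, 1, 3, 4, 5}
AG (~halt -> start): greatest fixpoint, start Z0 = {0, 1, 3, 4, 5}, keep only states in Sat with every successor in Z. Z1 = {0, 1, 4, 5}; Z2 = {0, 1, 4}; fixed.
Sat(AG (~halt -> start)) = {0, 1, 4}
EF (AG (~halt -> start)): least fixpoint, start Z0 = {0, 1, 4}, add states with some successor in Z. Z1 = {0, 1, 3, 4}; Z2 = {0, 1, 3, 4, 5}; fixed.
Sat(EF (AG (~halt -> start))) = {0, 1, 3, 4, 5}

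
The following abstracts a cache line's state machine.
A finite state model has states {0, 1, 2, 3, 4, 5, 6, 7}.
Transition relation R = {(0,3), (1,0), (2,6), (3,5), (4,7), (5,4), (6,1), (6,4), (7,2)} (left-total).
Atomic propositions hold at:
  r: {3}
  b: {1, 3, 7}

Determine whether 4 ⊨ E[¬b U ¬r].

Yes

Sat(¬b) = {0, 2, 4, 5, 6}
Sat(¬r) = {0, 1, 2, 4, 5, 6, 7}
E[¬b U ¬r]: least fixpoint, start Z0 = Sat(¬r) = {0, 1, 2, 4, 5, 6, 7}, add states in Sat(¬b) with some successor in Z. Already a fixed point.
Sat(E[¬b U ¬r]) = {0, 1, 2, 4, 5, 6, 7}
4 ∈ Sat(E[¬b U ¬r]) = {0, 1, 2, 4, 5, 6, 7}, so the formula holds at 4.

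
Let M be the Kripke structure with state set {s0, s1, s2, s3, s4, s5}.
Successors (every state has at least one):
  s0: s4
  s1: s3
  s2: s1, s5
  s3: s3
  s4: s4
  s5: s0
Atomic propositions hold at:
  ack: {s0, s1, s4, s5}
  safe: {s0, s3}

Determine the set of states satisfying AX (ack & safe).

{s5}

Sat(ack & safe) = {s0}
Sat(AX (ack & safe)) = {s : every successor in {s0}} = {s5}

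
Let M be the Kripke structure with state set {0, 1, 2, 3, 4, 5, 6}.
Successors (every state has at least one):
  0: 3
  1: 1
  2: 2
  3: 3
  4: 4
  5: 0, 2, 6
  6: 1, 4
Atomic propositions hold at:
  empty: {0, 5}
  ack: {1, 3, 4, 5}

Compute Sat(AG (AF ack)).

{0, 1, 3, 4, 6}

AF ack: least fixpoint, start Z0 = {1, 3, 4, 5}, add states with every successor in Z. Z1 = {0, 1, 3, 4, 5, 6}; fixed.
Sat(AF ack) = {0, 1, 3, 4, 5, 6}
AG (AF ack): greatest fixpoint, start Z0 = {0, 1, 3, 4, 5, 6}, keep only states in Sat with every successor in Z. Z1 = {0, 1, 3, 4, 6}; fixed.
Sat(AG (AF ack)) = {0, 1, 3, 4, 6}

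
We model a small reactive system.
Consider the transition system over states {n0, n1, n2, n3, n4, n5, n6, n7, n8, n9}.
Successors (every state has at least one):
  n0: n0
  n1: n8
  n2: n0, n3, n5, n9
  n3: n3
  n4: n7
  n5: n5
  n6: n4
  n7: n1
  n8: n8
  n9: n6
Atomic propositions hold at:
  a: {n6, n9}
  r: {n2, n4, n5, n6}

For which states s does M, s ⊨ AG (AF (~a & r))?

Sat(~a) = {n0, n1, n2, n3, n4, n5, n7, n8}
Sat(~a & r) = {n2, n4, n5}
AF (~a & r): least fixpoint, start Z0 = {n2, n4, n5}, add states with every successor in Z. Z1 = {n2, n4, n5, n6}; Z2 = {n2, n4, n5, n6, n9}; fixed.
Sat(AF (~a & r)) = {n2, n4, n5, n6, n9}
AG (AF (~a & r)): greatest fixpoint, start Z0 = {n2, n4, n5, n6, n9}, keep only states in Sat with every successor in Z. Z1 = {n5, n6, n9}; Z2 = {n5, n9}; Z3 = {n5}; fixed.
Sat(AG (AF (~a & r))) = {n5}

{n5}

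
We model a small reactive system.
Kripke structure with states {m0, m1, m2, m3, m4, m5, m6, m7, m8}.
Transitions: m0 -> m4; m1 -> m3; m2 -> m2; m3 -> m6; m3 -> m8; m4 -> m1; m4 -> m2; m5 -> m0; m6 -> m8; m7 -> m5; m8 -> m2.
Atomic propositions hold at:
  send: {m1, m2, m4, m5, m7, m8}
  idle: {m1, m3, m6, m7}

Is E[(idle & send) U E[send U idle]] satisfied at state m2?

Sat(idle & send) = {m1, m7}
E[send U idle]: least fixpoint, start Z0 = Sat(idle) = {m1, m3, m6, m7}, add states in Sat(send) with some successor in Z. Z1 = {m1, m3, m4, m6, m7}; fixed.
Sat(E[send U idle]) = {m1, m3, m4, m6, m7}
E[(idle & send) U E[send U idle]]: least fixpoint, start Z0 = Sat(E[send U idle]) = {m1, m3, m4, m6, m7}, add states in Sat(idle & send) with some successor in Z. Already a fixed point.
Sat(E[(idle & send) U E[send U idle]]) = {m1, m3, m4, m6, m7}
m2 ∉ Sat(E[(idle & send) U E[send U idle]]) = {m1, m3, m4, m6, m7}, so the formula does not hold at m2.

No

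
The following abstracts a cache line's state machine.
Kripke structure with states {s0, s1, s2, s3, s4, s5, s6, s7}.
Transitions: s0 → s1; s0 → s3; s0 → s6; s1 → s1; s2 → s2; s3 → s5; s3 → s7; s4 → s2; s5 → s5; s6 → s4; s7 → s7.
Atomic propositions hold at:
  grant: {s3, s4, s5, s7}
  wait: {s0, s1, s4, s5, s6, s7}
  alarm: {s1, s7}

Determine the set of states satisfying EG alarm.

EG alarm: greatest fixpoint, start Z0 = {s1, s7}, keep only states in Sat with some successor in Z. Already a fixed point.
Sat(EG alarm) = {s1, s7}

{s1, s7}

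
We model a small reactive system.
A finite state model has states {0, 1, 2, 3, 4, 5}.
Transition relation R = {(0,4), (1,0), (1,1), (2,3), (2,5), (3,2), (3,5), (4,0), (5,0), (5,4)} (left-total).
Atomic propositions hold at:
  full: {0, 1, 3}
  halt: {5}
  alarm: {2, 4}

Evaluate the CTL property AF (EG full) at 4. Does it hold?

No

EG full: greatest fixpoint, start Z0 = {0, 1, 3}, keep only states in Sat with some successor in Z. Z1 = {1}; fixed.
Sat(EG full) = {1}
AF (EG full): least fixpoint, start Z0 = {1}, add states with every successor in Z. Already a fixed point.
Sat(AF (EG full)) = {1}
4 ∉ Sat(AF (EG full)) = {1}, so the formula does not hold at 4.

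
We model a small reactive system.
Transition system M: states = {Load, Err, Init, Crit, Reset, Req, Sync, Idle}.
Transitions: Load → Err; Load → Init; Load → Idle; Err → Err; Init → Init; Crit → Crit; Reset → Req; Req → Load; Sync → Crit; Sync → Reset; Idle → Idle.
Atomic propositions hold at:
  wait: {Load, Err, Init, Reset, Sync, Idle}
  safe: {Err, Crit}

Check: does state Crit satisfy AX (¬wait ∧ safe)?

Yes

Sat(¬wait) = {Crit, Req}
Sat(¬wait ∧ safe) = {Crit}
Sat(AX (¬wait ∧ safe)) = {s : every successor in {Crit}} = {Crit}
Crit ∈ Sat(AX (¬wait ∧ safe)) = {Crit}, so the formula holds at Crit.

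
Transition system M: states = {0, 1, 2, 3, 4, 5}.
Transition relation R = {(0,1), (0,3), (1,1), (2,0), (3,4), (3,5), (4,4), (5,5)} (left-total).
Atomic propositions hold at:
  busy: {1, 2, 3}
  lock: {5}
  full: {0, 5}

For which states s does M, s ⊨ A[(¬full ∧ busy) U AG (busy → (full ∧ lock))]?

Sat(¬full) = {1, 2, 3, 4}
Sat(¬full ∧ busy) = {1, 2, 3}
Sat(full ∧ lock) = {5}
Sat(busy → (full ∧ lock)) = {0, 4, 5}
AG (busy → (full ∧ lock)): greatest fixpoint, start Z0 = {0, 4, 5}, keep only states in Sat with every successor in Z. Z1 = {4, 5}; fixed.
Sat(AG (busy → (full ∧ lock))) = {4, 5}
A[(¬full ∧ busy) U AG (busy → (full ∧ lock))]: least fixpoint, start Z0 = Sat(AG (busy → (full ∧ lock))) = {4, 5}, add states in Sat(¬full ∧ busy) with every successor in Z. Z1 = {3, 4, 5}; fixed.
Sat(A[(¬full ∧ busy) U AG (busy → (full ∧ lock))]) = {3, 4, 5}

{3, 4, 5}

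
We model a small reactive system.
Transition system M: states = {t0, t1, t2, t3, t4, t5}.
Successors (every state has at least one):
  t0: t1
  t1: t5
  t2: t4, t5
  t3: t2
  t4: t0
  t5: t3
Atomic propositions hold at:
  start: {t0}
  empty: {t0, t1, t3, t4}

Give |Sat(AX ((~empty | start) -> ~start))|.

Sat(~empty) = {t2, t5}
Sat(~empty | start) = {t0, t2, t5}
Sat(~start) = {t1, t2, t3, t4, t5}
Sat((~empty | start) -> ~start) = {t1, t2, t3, t4, t5}
Sat(AX ((~empty | start) -> ~start)) = {s : every successor in {t1, t2, t3, t4, t5}} = {t0, t1, t2, t3, t5}
|Sat(AX ((~empty | start) -> ~start))| = |{t0, t1, t2, t3, t5}| = 5.

5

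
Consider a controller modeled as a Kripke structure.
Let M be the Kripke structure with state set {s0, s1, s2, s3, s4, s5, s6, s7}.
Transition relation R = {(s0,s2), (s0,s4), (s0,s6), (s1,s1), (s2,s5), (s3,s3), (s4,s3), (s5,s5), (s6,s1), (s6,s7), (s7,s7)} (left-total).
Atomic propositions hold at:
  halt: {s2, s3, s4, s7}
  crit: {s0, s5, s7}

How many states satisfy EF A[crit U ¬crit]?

6

Sat(¬crit) = {s1, s2, s3, s4, s6}
A[crit U ¬crit]: least fixpoint, start Z0 = Sat(¬crit) = {s1, s2, s3, s4, s6}, add states in Sat(crit) with every successor in Z. Z1 = {s0, s1, s2, s3, s4, s6}; fixed.
Sat(A[crit U ¬crit]) = {s0, s1, s2, s3, s4, s6}
EF A[crit U ¬crit]: least fixpoint, start Z0 = {s0, s1, s2, s3, s4, s6}, add states with some successor in Z. Already a fixed point.
Sat(EF A[crit U ¬crit]) = {s0, s1, s2, s3, s4, s6}
|Sat(EF A[crit U ¬crit])| = |{s0, s1, s2, s3, s4, s6}| = 6.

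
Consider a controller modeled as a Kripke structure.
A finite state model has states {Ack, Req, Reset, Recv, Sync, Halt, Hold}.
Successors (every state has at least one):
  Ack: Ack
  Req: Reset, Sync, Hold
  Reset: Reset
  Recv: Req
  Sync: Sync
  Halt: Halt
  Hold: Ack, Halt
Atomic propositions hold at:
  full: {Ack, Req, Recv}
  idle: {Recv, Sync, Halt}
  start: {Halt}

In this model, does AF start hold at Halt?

Yes

AF start: least fixpoint, start Z0 = {Halt}, add states with every successor in Z. Already a fixed point.
Sat(AF start) = {Halt}
Halt ∈ Sat(AF start) = {Halt}, so the formula holds at Halt.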